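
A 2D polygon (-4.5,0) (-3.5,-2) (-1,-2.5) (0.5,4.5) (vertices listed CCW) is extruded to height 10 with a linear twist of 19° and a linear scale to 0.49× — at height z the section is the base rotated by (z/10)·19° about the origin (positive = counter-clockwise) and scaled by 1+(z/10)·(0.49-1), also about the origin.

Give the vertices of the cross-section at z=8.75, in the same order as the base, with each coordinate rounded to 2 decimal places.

t = z/height = 8.75/10 = 0.875
s = 1 + (scale-1)·z/height = 1 + (0.49-1)·8.75/10 = 0.553750
θ = twist·z/height = 19°·8.75/10 = 16.6250° = 0.290161 rad
cos θ = 0.958198, sin θ = 0.286106 (intermediates below are computed at full precision and shown rounded to 5 d.p.)
v1: (-4.5,0) → rotate → (-4.31189,-1.28748) → ×s → (-2.38771,-0.71294) → (-2.39,-0.71)
v2: (-3.5,-2) → rotate → (-2.78148,-2.91777) → ×s → (-1.54024,-1.61571) → (-1.54,-1.62)
v3: (-1,-2.5) → rotate → (-0.24293,-2.68160) → ×s → (-0.13452,-1.48494) → (-0.13,-1.48)
v4: (0.5,4.5) → rotate → (-0.80838,4.45494) → ×s → (-0.44764,2.46692) → (-0.45,2.47)

Cross-section at z=8.75: (-2.39,-0.71) (-1.54,-1.62) (-0.13,-1.48) (-0.45,2.47)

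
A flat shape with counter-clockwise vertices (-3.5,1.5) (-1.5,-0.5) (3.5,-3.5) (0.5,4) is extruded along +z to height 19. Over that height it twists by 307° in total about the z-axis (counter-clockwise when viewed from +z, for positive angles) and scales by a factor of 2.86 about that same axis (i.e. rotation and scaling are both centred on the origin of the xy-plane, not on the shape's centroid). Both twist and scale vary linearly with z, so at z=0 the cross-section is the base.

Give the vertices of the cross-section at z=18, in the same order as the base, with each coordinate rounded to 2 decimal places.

Cross-section at z=18: (0.43,10.51) (-2.76,3.38) (-5.60,-12.47) (10.82,2.64)

t = z/height = 18/19 = 0.947368
s = 1 + (scale-1)·z/height = 1 + (2.86-1)·18/19 = 2.762105
θ = twist·z/height = 307°·18/19 = 290.8421° = 5.076152 rad
cos θ = 0.355794, sin θ = -0.934564 (intermediates below are computed at full precision and shown rounded to 5 d.p.)
v1: (-3.5,1.5) → rotate → (0.15657,3.80467) → ×s → (0.43246,10.50889) → (0.43,10.51)
v2: (-1.5,-0.5) → rotate → (-1.00097,1.22395) → ×s → (-2.76479,3.38068) → (-2.76,3.38)
v3: (3.5,-3.5) → rotate → (-2.02570,-4.51625) → ×s → (-5.59519,-12.47437) → (-5.60,-12.47)
v4: (0.5,4) → rotate → (3.91615,0.95589) → ×s → (10.81683,2.64028) → (10.82,2.64)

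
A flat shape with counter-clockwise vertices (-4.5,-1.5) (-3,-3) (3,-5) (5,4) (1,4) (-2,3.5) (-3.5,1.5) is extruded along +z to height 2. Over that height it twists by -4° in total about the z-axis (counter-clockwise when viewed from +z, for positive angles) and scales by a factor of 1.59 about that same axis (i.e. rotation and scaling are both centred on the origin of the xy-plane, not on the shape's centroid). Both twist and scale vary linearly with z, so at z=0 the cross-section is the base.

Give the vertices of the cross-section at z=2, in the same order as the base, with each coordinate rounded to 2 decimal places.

t = z/height = 2/2 = 1
s = 1 + (scale-1)·z/height = 1 + (1.59-1)·2/2 = 1.590000
θ = twist·z/height = -4°·2/2 = -4.0000° = -0.069813 rad
cos θ = 0.997564, sin θ = -0.069756 (intermediates below are computed at full precision and shown rounded to 5 d.p.)
v1: (-4.5,-1.5) → rotate → (-4.59367,-1.18244) → ×s → (-7.30394,-1.88008) → (-7.30,-1.88)
v2: (-3,-3) → rotate → (-3.20196,-2.78342) → ×s → (-5.09112,-4.42564) → (-5.09,-4.43)
v3: (3,-5) → rotate → (2.64391,-5.19709) → ×s → (4.20382,-8.26337) → (4.20,-8.26)
v4: (5,4) → rotate → (5.26685,3.64147) → ×s → (8.37429,5.78994) → (8.37,5.79)
v5: (1,4) → rotate → (1.27659,3.92050) → ×s → (2.02978,6.23359) → (2.03,6.23)
v6: (-2,3.5) → rotate → (-1.75098,3.63099) → ×s → (-2.78406,5.77327) → (-2.78,5.77)
v7: (-3.5,1.5) → rotate → (-3.38684,1.74049) → ×s → (-5.38507,2.76739) → (-5.39,2.77)

Cross-section at z=2: (-7.30,-1.88) (-5.09,-4.43) (4.20,-8.26) (8.37,5.79) (2.03,6.23) (-2.78,5.77) (-5.39,2.77)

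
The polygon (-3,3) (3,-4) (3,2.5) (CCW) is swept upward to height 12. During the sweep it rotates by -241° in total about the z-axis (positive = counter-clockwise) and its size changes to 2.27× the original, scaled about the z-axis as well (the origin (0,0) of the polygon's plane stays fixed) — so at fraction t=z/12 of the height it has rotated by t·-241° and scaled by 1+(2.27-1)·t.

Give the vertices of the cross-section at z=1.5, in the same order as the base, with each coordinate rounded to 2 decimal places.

t = z/height = 1.5/12 = 0.125
s = 1 + (scale-1)·z/height = 1 + (2.27-1)·1.5/12 = 1.158750
θ = twist·z/height = -241°·1.5/12 = -30.1250° = -0.525780 rad
cos θ = 0.864933, sin θ = -0.501888 (intermediates below are computed at full precision and shown rounded to 5 d.p.)
v1: (-3,3) → rotate → (-1.08913,4.10046) → ×s → (-1.26203,4.75141) → (-1.26,4.75)
v2: (3,-4) → rotate → (0.58724,-4.96539) → ×s → (0.68047,-5.75365) → (0.68,-5.75)
v3: (3,2.5) → rotate → (3.84952,0.65667) → ×s → (4.46063,0.76091) → (4.46,0.76)

Cross-section at z=1.5: (-1.26,4.75) (0.68,-5.75) (4.46,0.76)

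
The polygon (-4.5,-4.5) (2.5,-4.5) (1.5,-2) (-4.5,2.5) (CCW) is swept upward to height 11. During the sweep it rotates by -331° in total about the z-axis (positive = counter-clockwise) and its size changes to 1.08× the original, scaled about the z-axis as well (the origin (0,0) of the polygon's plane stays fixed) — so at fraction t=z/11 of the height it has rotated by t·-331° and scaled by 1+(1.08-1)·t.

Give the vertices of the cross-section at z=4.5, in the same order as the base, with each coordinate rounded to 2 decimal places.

t = z/height = 4.5/11 = 0.409091
s = 1 + (scale-1)·z/height = 1 + (1.08-1)·4.5/11 = 1.032727
θ = twist·z/height = -331°·4.5/11 = -135.4091° = -2.363334 rad
cos θ = -0.712137, sin θ = -0.702040 (intermediates below are computed at full precision and shown rounded to 5 d.p.)
v1: (-4.5,-4.5) → rotate → (0.04544,6.36380) → ×s → (0.04693,6.57207) → (0.05,6.57)
v2: (2.5,-4.5) → rotate → (-4.93952,1.44952) → ×s → (-5.10118,1.49696) → (-5.10,1.50)
v3: (1.5,-2) → rotate → (-2.47229,0.37121) → ×s → (-2.55320,0.38336) → (-2.55,0.38)
v4: (-4.5,2.5) → rotate → (4.95972,1.37884) → ×s → (5.12204,1.42396) → (5.12,1.42)

Cross-section at z=4.5: (0.05,6.57) (-5.10,1.50) (-2.55,0.38) (5.12,1.42)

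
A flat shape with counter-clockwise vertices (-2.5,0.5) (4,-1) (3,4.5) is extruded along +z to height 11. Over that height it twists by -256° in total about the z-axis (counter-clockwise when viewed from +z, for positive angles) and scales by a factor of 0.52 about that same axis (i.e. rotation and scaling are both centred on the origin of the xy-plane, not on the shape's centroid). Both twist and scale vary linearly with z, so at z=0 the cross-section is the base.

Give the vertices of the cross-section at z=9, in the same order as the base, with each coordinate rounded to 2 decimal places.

Cross-section at z=9: (1.17,-1.01) (-1.82,1.72) (-2.93,-1.48)

t = z/height = 9/11 = 0.818182
s = 1 + (scale-1)·z/height = 1 + (0.52-1)·9/11 = 0.607273
θ = twist·z/height = -256°·9/11 = -209.4545° = -3.655671 rad
cos θ = -0.870746, sin θ = 0.491733 (intermediates below are computed at full precision and shown rounded to 5 d.p.)
v1: (-2.5,0.5) → rotate → (1.93100,-1.66471) → ×s → (1.17264,-1.01093) → (1.17,-1.01)
v2: (4,-1) → rotate → (-2.99125,2.83768) → ×s → (-1.81651,1.72324) → (-1.82,1.72)
v3: (3,4.5) → rotate → (-4.82504,-2.44316) → ×s → (-2.93011,-1.48366) → (-2.93,-1.48)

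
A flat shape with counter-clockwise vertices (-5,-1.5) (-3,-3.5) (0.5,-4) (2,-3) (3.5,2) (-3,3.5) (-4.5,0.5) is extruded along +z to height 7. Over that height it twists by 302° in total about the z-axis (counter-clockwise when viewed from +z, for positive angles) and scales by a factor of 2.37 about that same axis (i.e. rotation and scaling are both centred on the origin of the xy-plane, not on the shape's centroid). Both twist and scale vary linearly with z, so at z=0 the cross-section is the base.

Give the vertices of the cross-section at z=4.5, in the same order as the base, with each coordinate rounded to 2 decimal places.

t = z/height = 4.5/7 = 0.642857
s = 1 + (scale-1)·z/height = 1 + (2.37-1)·4.5/7 = 1.880714
θ = twist·z/height = 302°·4.5/7 = 194.1429° = 3.388432 rad
cos θ = -0.969690, sin θ = -0.244340 (intermediates below are computed at full precision and shown rounded to 5 d.p.)
v1: (-5,-1.5) → rotate → (4.48194,2.67624) → ×s → (8.42924,5.03324) → (8.43,5.03)
v2: (-3,-3.5) → rotate → (2.05388,4.12693) → ×s → (3.86276,7.76158) → (3.86,7.76)
v3: (0.5,-4) → rotate → (-1.46221,3.75659) → ×s → (-2.74999,7.06507) → (-2.75,7.07)
v4: (2,-3) → rotate → (-2.67240,2.42039) → ×s → (-5.02602,4.55206) → (-5.03,4.55)
v5: (3.5,2) → rotate → (-2.90523,-2.79457) → ×s → (-5.46391,-5.25579) → (-5.46,-5.26)
v6: (-3,3.5) → rotate → (3.76426,-2.66089) → ×s → (7.07950,-5.00438) → (7.08,-5.00)
v7: (-4.5,0.5) → rotate → (4.48577,0.61469) → ×s → (8.43646,1.15605) → (8.44,1.16)

Cross-section at z=4.5: (8.43,5.03) (3.86,7.76) (-2.75,7.07) (-5.03,4.55) (-5.46,-5.26) (7.08,-5.00) (8.44,1.16)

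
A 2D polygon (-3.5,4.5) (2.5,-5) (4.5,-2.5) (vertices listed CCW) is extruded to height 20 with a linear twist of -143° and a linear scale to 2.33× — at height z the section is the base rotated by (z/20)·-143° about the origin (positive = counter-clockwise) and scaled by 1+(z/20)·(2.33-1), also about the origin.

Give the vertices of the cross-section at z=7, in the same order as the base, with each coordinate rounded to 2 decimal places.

t = z/height = 7/20 = 0.35
s = 1 + (scale-1)·z/height = 1 + (2.33-1)·7/20 = 1.465500
θ = twist·z/height = -143°·7/20 = -50.0500° = -0.873537 rad
cos θ = 0.642119, sin θ = -0.766605 (intermediates below are computed at full precision and shown rounded to 5 d.p.)
v1: (-3.5,4.5) → rotate → (1.20231,5.57265) → ×s → (1.76198,8.16672) → (1.76,8.17)
v2: (2.5,-5) → rotate → (-2.22773,-5.12711) → ×s → (-3.26474,-7.51378) → (-3.26,-7.51)
v3: (4.5,-2.5) → rotate → (0.97302,-5.05502) → ×s → (1.42596,-7.40813) → (1.43,-7.41)

Cross-section at z=7: (1.76,8.17) (-3.26,-7.51) (1.43,-7.41)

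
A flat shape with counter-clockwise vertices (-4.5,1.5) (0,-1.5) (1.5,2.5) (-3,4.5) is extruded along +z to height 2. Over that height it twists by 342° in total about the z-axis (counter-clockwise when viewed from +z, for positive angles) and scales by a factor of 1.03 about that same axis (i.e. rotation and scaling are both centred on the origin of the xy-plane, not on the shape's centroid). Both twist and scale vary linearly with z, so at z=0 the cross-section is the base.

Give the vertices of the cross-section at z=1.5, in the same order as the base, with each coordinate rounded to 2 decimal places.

t = z/height = 1.5/2 = 0.75
s = 1 + (scale-1)·z/height = 1 + (1.03-1)·1.5/2 = 1.022500
θ = twist·z/height = 342°·1.5/2 = 256.5000° = 4.476770 rad
cos θ = -0.233445, sin θ = -0.972370 (intermediates below are computed at full precision and shown rounded to 5 d.p.)
v1: (-4.5,1.5) → rotate → (2.50906,4.02550) → ×s → (2.56551,4.11607) → (2.57,4.12)
v2: (0,-1.5) → rotate → (-1.45855,0.35017) → ×s → (-1.49137,0.35805) → (-1.49,0.36)
v3: (1.5,2.5) → rotate → (2.08076,-2.04217) → ×s → (2.12757,-2.08812) → (2.13,-2.09)
v4: (-3,4.5) → rotate → (5.07600,1.86661) → ×s → (5.19021,1.90860) → (5.19,1.91)

Cross-section at z=1.5: (2.57,4.12) (-1.49,0.36) (2.13,-2.09) (5.19,1.91)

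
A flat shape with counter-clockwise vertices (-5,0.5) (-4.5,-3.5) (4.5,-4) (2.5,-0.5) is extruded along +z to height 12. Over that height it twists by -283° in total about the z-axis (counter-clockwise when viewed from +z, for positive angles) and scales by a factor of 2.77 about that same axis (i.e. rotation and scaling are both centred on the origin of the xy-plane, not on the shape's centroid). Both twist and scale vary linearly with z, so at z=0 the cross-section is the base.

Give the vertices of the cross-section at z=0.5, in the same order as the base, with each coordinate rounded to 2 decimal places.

Cross-section at z=0.5: (-5.15,1.62) (-5.50,-2.69) (3.85,-5.19) (2.52,-1.07)

t = z/height = 0.5/12 = 0.0416667
s = 1 + (scale-1)·z/height = 1 + (2.77-1)·0.5/12 = 1.073750
θ = twist·z/height = -283°·0.5/12 = -11.7917° = -0.205803 rad
cos θ = 0.978897, sin θ = -0.204354 (intermediates below are computed at full precision and shown rounded to 5 d.p.)
v1: (-5,0.5) → rotate → (-4.79231,1.51122) → ×s → (-5.14574,1.62267) → (-5.15,1.62)
v2: (-4.5,-3.5) → rotate → (-5.12027,-2.50655) → ×s → (-5.49790,-2.69141) → (-5.50,-2.69)
v3: (4.5,-4) → rotate → (3.58762,-4.83518) → ×s → (3.85221,-5.19177) → (3.85,-5.19)
v4: (2.5,-0.5) → rotate → (2.34507,-1.00033) → ×s → (2.51801,-1.07411) → (2.52,-1.07)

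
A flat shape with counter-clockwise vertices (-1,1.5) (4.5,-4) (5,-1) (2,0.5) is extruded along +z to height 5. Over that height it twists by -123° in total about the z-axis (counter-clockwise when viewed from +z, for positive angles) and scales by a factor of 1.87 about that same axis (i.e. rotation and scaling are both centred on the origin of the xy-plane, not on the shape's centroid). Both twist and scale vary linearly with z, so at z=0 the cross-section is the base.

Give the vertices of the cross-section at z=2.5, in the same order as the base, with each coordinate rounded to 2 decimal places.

t = z/height = 2.5/5 = 0.5
s = 1 + (scale-1)·z/height = 1 + (1.87-1)·2.5/5 = 1.435000
θ = twist·z/height = -123°·2.5/5 = -61.5000° = -1.073377 rad
cos θ = 0.477159, sin θ = -0.878817 (intermediates below are computed at full precision and shown rounded to 5 d.p.)
v1: (-1,1.5) → rotate → (0.84107,1.59456) → ×s → (1.20693,2.28819) → (1.21,2.29)
v2: (4.5,-4) → rotate → (-1.36805,-5.86331) → ×s → (-1.96316,-8.41385) → (-1.96,-8.41)
v3: (5,-1) → rotate → (1.50698,-4.87124) → ×s → (2.16251,-6.99024) → (2.16,-6.99)
v4: (2,0.5) → rotate → (1.39373,-1.51905) → ×s → (2.00000,-2.17984) → (2.00,-2.18)

Cross-section at z=2.5: (1.21,2.29) (-1.96,-8.41) (2.16,-6.99) (2.00,-2.18)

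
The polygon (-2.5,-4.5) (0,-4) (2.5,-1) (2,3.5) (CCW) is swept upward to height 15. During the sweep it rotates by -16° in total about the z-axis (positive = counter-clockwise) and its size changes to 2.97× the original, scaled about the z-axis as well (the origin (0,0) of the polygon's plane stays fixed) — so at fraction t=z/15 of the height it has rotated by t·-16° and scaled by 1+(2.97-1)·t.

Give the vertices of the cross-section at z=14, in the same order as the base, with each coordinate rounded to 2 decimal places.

Cross-section at z=14: (-10.15,-10.51) (-2.93,-10.97) (6.13,-4.57) (8.05,8.14)

t = z/height = 14/15 = 0.933333
s = 1 + (scale-1)·z/height = 1 + (2.97-1)·14/15 = 2.838667
θ = twist·z/height = -16°·14/15 = -14.9333° = -0.260636 rad
cos θ = 0.966226, sin θ = -0.257695 (intermediates below are computed at full precision and shown rounded to 5 d.p.)
v1: (-2.5,-4.5) → rotate → (-3.57519,-3.70378) → ×s → (-10.14878,-10.51380) → (-10.15,-10.51)
v2: (0,-4) → rotate → (-1.03078,-3.86491) → ×s → (-2.92604,-10.97118) → (-2.93,-10.97)
v3: (2.5,-1) → rotate → (2.15787,-1.61046) → ×s → (6.12548,-4.57157) → (6.13,-4.57)
v4: (2,3.5) → rotate → (2.83439,2.86640) → ×s → (8.04587,8.13676) → (8.05,8.14)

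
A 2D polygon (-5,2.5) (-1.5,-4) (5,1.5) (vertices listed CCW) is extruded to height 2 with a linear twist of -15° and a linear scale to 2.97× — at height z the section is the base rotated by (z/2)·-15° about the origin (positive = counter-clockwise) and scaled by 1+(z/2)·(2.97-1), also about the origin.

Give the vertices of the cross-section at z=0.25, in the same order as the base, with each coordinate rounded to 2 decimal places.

Cross-section at z=0.25: (-6.13,3.32) (-2.03,-4.92) (6.29,1.66)

t = z/height = 0.25/2 = 0.125
s = 1 + (scale-1)·z/height = 1 + (2.97-1)·0.25/2 = 1.246250
θ = twist·z/height = -15°·0.25/2 = -1.8750° = -0.032725 rad
cos θ = 0.999465, sin θ = -0.032719 (intermediates below are computed at full precision and shown rounded to 5 d.p.)
v1: (-5,2.5) → rotate → (-4.91553,2.66226) → ×s → (-6.12597,3.31784) → (-6.13,3.32)
v2: (-1.5,-4) → rotate → (-1.63007,-3.94878) → ×s → (-2.03148,-4.92117) → (-2.03,-4.92)
v3: (5,1.5) → rotate → (5.04640,1.33560) → ×s → (6.28908,1.66449) → (6.29,1.66)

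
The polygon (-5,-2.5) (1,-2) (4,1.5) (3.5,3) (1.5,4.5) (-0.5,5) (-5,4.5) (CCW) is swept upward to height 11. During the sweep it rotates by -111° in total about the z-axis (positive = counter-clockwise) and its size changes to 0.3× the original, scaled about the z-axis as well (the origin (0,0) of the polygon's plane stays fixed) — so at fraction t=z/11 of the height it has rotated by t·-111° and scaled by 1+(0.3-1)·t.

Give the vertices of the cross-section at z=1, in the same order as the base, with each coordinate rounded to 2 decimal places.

Cross-section at z=1: (-5.02,-1.48) (0.59,-2.01) (3.93,0.73) (3.72,2.19) (2.12,3.90) (0.36,4.69) (-3.87,4.97)

t = z/height = 1/11 = 0.0909091
s = 1 + (scale-1)·z/height = 1 + (0.3-1)·1/11 = 0.936364
θ = twist·z/height = -111°·1/11 = -10.0909° = -0.176120 rad
cos θ = 0.984531, sin θ = -0.175211 (intermediates below are computed at full precision and shown rounded to 5 d.p.)
v1: (-5,-2.5) → rotate → (-5.36068,-1.58527) → ×s → (-5.01955,-1.48439) → (-5.02,-1.48)
v2: (1,-2) → rotate → (0.63411,-2.14427) → ×s → (0.59376,-2.00782) → (0.59,-2.01)
v3: (4,1.5) → rotate → (4.20094,0.77595) → ×s → (3.93361,0.72658) → (3.93,0.73)
v4: (3.5,3) → rotate → (3.97149,2.34036) → ×s → (3.71876,2.19142) → (3.72,2.19)
v5: (1.5,4.5) → rotate → (2.26524,4.16757) → ×s → (2.12109,3.90236) → (2.12,3.90)
v6: (-0.5,5) → rotate → (0.38379,5.01026) → ×s → (0.35936,4.69143) → (0.36,4.69)
v7: (-5,4.5) → rotate → (-4.13421,5.30644) → ×s → (-3.87112,4.96876) → (-3.87,4.97)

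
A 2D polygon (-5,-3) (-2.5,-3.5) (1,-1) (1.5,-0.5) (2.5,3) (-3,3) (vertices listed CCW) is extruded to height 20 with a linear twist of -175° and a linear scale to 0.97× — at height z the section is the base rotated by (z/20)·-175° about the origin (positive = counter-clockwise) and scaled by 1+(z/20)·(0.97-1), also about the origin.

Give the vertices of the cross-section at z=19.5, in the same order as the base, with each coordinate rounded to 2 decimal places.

t = z/height = 19.5/20 = 0.975
s = 1 + (scale-1)·z/height = 1 + (0.97-1)·19.5/20 = 0.970750
θ = twist·z/height = -175°·19.5/20 = -170.6250° = -2.977968 rad
cos θ = -0.986643, sin θ = -0.162895 (intermediates below are computed at full precision and shown rounded to 5 d.p.)
v1: (-5,-3) → rotate → (4.44453,3.77441) → ×s → (4.31453,3.66401) → (4.31,3.66)
v2: (-2.5,-3.5) → rotate → (1.89647,3.86049) → ×s → (1.84100,3.74757) → (1.84,3.75)
v3: (1,-1) → rotate → (-1.14954,0.82375) → ×s → (-1.11591,0.79965) → (-1.12,0.80)
v4: (1.5,-0.5) → rotate → (-1.56141,0.24898) → ×s → (-1.51574,0.24170) → (-1.52,0.24)
v5: (2.5,3) → rotate → (-1.97792,-3.36717) → ×s → (-1.92007,-3.26868) → (-1.92,-3.27)
v6: (-3,3) → rotate → (3.44862,-2.47124) → ×s → (3.34774,-2.39896) → (3.35,-2.40)

Cross-section at z=19.5: (4.31,3.66) (1.84,3.75) (-1.12,0.80) (-1.52,0.24) (-1.92,-3.27) (3.35,-2.40)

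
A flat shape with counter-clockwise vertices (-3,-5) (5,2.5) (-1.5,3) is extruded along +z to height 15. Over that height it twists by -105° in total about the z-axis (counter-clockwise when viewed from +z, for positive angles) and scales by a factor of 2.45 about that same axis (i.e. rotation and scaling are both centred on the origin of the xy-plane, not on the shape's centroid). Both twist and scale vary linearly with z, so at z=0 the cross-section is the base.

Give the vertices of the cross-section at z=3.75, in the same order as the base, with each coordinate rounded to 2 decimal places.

Cross-section at z=3.75: (-6.68,-4.30) (7.62,0.04) (-0.03,4.57)

t = z/height = 3.75/15 = 0.25
s = 1 + (scale-1)·z/height = 1 + (2.45-1)·3.75/15 = 1.362500
θ = twist·z/height = -105°·3.75/15 = -26.2500° = -0.458149 rad
cos θ = 0.896873, sin θ = -0.442289 (intermediates below are computed at full precision and shown rounded to 5 d.p.)
v1: (-3,-5) → rotate → (-4.90206,-3.15750) → ×s → (-6.67906,-4.30209) → (-6.68,-4.30)
v2: (5,2.5) → rotate → (5.59009,0.03074) → ×s → (7.61649,0.04188) → (7.62,0.04)
v3: (-1.5,3) → rotate → (-0.01844,3.35405) → ×s → (-0.02513,4.56989) → (-0.03,4.57)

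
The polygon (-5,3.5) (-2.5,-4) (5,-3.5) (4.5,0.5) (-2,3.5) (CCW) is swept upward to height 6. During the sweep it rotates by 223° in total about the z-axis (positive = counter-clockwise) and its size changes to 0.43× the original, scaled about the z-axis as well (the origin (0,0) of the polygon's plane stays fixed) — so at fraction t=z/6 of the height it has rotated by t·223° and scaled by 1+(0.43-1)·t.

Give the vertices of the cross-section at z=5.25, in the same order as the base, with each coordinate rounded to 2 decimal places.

Cross-section at z=5.25: (2.88,-1.04) (0.69,2.26) (-2.88,1.04) (-2.11,-0.83) (1.43,-1.43)

t = z/height = 5.25/6 = 0.875
s = 1 + (scale-1)·z/height = 1 + (0.43-1)·5.25/6 = 0.501250
θ = twist·z/height = 223°·5.25/6 = 195.1250° = 3.405574 rad
cos θ = -0.965359, sin θ = -0.260926 (intermediates below are computed at full precision and shown rounded to 5 d.p.)
v1: (-5,3.5) → rotate → (5.74003,-2.07413) → ×s → (2.87719,-1.03966) → (2.88,-1.04)
v2: (-2.5,-4) → rotate → (1.36969,4.51375) → ×s → (0.68656,2.26252) → (0.69,2.26)
v3: (5,-3.5) → rotate → (-5.74003,2.07413) → ×s → (-2.87719,1.03966) → (-2.88,1.04)
v4: (4.5,0.5) → rotate → (-4.21365,-1.65685) → ×s → (-2.11209,-0.83049) → (-2.11,-0.83)
v5: (-2,3.5) → rotate → (2.84396,-2.85690) → ×s → (1.42553,-1.43202) → (1.43,-1.43)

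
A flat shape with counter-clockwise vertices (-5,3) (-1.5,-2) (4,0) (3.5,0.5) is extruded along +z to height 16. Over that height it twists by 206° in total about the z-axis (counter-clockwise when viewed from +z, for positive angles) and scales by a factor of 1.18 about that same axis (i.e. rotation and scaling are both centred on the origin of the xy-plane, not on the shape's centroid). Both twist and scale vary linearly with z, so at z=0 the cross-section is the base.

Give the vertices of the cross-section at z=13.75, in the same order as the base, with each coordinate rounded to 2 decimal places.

t = z/height = 13.75/16 = 0.859375
s = 1 + (scale-1)·z/height = 1 + (1.18-1)·13.75/16 = 1.154688
θ = twist·z/height = 206°·13.75/16 = 177.0313° = 3.089778 rad
cos θ = -0.998658, sin θ = 0.051791 (intermediates below are computed at full precision and shown rounded to 5 d.p.)
v1: (-5,3) → rotate → (4.83792,-3.25493) → ×s → (5.58628,-3.75843) → (5.59,-3.76)
v2: (-1.5,-2) → rotate → (1.60157,1.91963) → ×s → (1.84931,2.21657) → (1.85,2.22)
v3: (4,0) → rotate → (-3.99463,0.20717) → ×s → (-4.61255,0.23921) → (-4.61,0.24)
v4: (3.5,0.5) → rotate → (-3.52120,-0.31806) → ×s → (-4.06588,-0.36726) → (-4.07,-0.37)

Cross-section at z=13.75: (5.59,-3.76) (1.85,2.22) (-4.61,0.24) (-4.07,-0.37)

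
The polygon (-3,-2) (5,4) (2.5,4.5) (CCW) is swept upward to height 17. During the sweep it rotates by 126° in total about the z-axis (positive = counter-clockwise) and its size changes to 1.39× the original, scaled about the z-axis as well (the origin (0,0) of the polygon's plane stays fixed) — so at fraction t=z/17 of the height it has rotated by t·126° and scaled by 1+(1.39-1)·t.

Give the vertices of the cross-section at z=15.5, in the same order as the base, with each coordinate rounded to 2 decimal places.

Cross-section at z=15.5: (4.17,-2.55) (-7.77,3.87) (-6.96,0.51)

t = z/height = 15.5/17 = 0.911765
s = 1 + (scale-1)·z/height = 1 + (1.39-1)·15.5/17 = 1.355588
θ = twist·z/height = 126°·15.5/17 = 114.8824° = 2.005075 rad
cos θ = -0.420756, sin θ = 0.907174 (intermediates below are computed at full precision and shown rounded to 5 d.p.)
v1: (-3,-2) → rotate → (3.07662,-1.88001) → ×s → (4.17063,-2.54852) → (4.17,-2.55)
v2: (5,4) → rotate → (-5.73248,2.85284) → ×s → (-7.77088,3.86728) → (-7.77,3.87)
v3: (2.5,4.5) → rotate → (-5.13417,0.37453) → ×s → (-6.95982,0.50771) → (-6.96,0.51)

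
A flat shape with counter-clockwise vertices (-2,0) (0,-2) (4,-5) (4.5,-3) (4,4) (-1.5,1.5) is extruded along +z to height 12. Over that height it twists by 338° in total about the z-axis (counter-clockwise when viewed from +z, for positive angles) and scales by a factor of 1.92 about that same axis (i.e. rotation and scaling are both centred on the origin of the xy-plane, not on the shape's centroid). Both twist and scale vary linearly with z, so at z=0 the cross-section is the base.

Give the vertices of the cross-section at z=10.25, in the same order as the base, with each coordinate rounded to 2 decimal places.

t = z/height = 10.25/12 = 0.854167
s = 1 + (scale-1)·z/height = 1 + (1.92-1)·10.25/12 = 1.785833
θ = twist·z/height = 338°·10.25/12 = 288.7083° = 5.038911 rad
cos θ = 0.320751, sin θ = -0.947164 (intermediates below are computed at full precision and shown rounded to 5 d.p.)
v1: (-2,0) → rotate → (-0.64150,1.89433) → ×s → (-1.14561,3.38295) → (-1.15,3.38)
v2: (0,-2) → rotate → (-1.89433,-0.64150) → ×s → (-3.38295,-1.14561) → (-3.38,-1.15)
v3: (4,-5) → rotate → (-3.45282,-5.39241) → ×s → (-6.16615,-9.62994) → (-6.17,-9.63)
v4: (4.5,-3) → rotate → (-1.39811,-5.22449) → ×s → (-2.49680,-9.33007) → (-2.50,-9.33)
v5: (4,4) → rotate → (5.07166,-2.50565) → ×s → (9.05714,-4.47468) → (9.06,-4.47)
v6: (-1.5,1.5) → rotate → (0.93962,1.90187) → ×s → (1.67800,3.39643) → (1.68,3.40)

Cross-section at z=10.25: (-1.15,3.38) (-3.38,-1.15) (-6.17,-9.63) (-2.50,-9.33) (9.06,-4.47) (1.68,3.40)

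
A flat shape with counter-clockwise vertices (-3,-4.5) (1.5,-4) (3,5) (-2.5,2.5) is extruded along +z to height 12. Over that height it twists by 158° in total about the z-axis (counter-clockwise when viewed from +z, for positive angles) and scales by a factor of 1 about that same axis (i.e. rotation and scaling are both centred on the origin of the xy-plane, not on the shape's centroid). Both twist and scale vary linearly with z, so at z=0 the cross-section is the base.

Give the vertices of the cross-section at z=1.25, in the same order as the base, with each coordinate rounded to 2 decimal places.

Cross-section at z=1.25: (-1.60,-5.17) (2.57,-3.41) (1.46,5.65) (-3.11,1.69)

t = z/height = 1.25/12 = 0.104167
s = 1 + (scale-1)·z/height = 1 + (1-1)·1.25/12 = 1.000000
θ = twist·z/height = 158°·1.25/12 = 16.4583° = 0.287252 rad
cos θ = 0.959026, sin θ = 0.283318 (intermediates below are computed at full precision and shown rounded to 5 d.p.)
v1: (-3,-4.5) → rotate → (-1.60215,-5.16557) → ×s → (-1.60215,-5.16557) → (-1.60,-5.17)
v2: (1.5,-4) → rotate → (2.57181,-3.41113) → ×s → (2.57181,-3.41113) → (2.57,-3.41)
v3: (3,5) → rotate → (1.46049,5.64508) → ×s → (1.46049,5.64508) → (1.46,5.65)
v4: (-2.5,2.5) → rotate → (-3.10586,1.68927) → ×s → (-3.10586,1.68927) → (-3.11,1.69)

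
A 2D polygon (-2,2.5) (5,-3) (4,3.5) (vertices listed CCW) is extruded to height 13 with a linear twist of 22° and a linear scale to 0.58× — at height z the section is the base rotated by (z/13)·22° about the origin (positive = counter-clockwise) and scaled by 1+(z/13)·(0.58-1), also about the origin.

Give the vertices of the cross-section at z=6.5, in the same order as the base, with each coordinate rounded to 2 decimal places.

Cross-section at z=6.5: (-1.93,1.64) (4.33,-1.57) (2.57,3.32)

t = z/height = 6.5/13 = 0.5
s = 1 + (scale-1)·z/height = 1 + (0.58-1)·6.5/13 = 0.790000
θ = twist·z/height = 22°·6.5/13 = 11.0000° = 0.191986 rad
cos θ = 0.981627, sin θ = 0.190809 (intermediates below are computed at full precision and shown rounded to 5 d.p.)
v1: (-2,2.5) → rotate → (-2.44028,2.07245) → ×s → (-1.92782,1.63724) → (-1.93,1.64)
v2: (5,-3) → rotate → (5.48056,-1.99084) → ×s → (4.32964,-1.57276) → (4.33,-1.57)
v3: (4,3.5) → rotate → (3.25868,4.19893) → ×s → (2.57436,3.31716) → (2.57,3.32)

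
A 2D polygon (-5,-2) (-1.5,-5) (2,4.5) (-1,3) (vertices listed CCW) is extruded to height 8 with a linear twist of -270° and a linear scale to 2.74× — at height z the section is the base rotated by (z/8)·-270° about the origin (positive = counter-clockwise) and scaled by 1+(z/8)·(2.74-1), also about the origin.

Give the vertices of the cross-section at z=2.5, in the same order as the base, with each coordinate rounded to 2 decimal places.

Cross-section at z=2.5: (-3.83,7.38) (-7.91,1.55) (7.22,-2.39) (4.46,1.99)

t = z/height = 2.5/8 = 0.3125
s = 1 + (scale-1)·z/height = 1 + (2.74-1)·2.5/8 = 1.543750
θ = twist·z/height = -270°·2.5/8 = -84.3750° = -1.472622 rad
cos θ = 0.098017, sin θ = -0.995185 (intermediates below are computed at full precision and shown rounded to 5 d.p.)
v1: (-5,-2) → rotate → (-2.48046,4.77989) → ×s → (-3.82920,7.37895) → (-3.83,7.38)
v2: (-1.5,-5) → rotate → (-5.12295,1.00269) → ×s → (-7.90855,1.54790) → (-7.91,1.55)
v3: (2,4.5) → rotate → (4.67437,-1.54929) → ×s → (7.21605,-2.39172) → (7.22,-2.39)
v4: (-1,3) → rotate → (2.88754,1.28924) → ×s → (4.45764,1.99026) → (4.46,1.99)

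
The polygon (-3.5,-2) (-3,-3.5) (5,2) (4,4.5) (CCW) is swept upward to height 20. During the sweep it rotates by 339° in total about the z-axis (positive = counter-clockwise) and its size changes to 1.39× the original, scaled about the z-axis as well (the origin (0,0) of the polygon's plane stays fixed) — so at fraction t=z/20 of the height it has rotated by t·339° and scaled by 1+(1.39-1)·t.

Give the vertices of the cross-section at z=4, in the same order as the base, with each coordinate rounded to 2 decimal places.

t = z/height = 4/20 = 0.2
s = 1 + (scale-1)·z/height = 1 + (1.39-1)·4/20 = 1.078000
θ = twist·z/height = 339°·4/20 = 67.8000° = 1.183333 rad
cos θ = 0.377841, sin θ = 0.925871 (intermediates below are computed at full precision and shown rounded to 5 d.p.)
v1: (-3.5,-2) → rotate → (0.52930,-3.99623) → ×s → (0.57058,-4.30793) → (0.57,-4.31)
v2: (-3,-3.5) → rotate → (2.10702,-4.10005) → ×s → (2.27137,-4.41986) → (2.27,-4.42)
v3: (5,2) → rotate → (0.03746,5.38503) → ×s → (0.04038,5.80507) → (0.04,5.81)
v4: (4,4.5) → rotate → (-2.65505,5.40377) → ×s → (-2.86215,5.82526) → (-2.86,5.83)

Cross-section at z=4: (0.57,-4.31) (2.27,-4.42) (0.04,5.81) (-2.86,5.83)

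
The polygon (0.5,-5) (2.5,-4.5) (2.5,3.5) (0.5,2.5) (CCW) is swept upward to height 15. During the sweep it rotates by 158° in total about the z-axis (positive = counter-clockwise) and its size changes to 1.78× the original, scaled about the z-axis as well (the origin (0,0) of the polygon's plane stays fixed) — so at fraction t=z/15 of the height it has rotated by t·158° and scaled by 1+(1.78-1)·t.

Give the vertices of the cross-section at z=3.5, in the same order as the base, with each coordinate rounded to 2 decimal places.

Cross-section at z=3.5: (4.02,-4.37) (5.56,-2.48) (-0.12,5.08) (-1.30,2.72)

t = z/height = 3.5/15 = 0.233333
s = 1 + (scale-1)·z/height = 1 + (1.78-1)·3.5/15 = 1.182000
θ = twist·z/height = 158°·3.5/15 = 36.8667° = 0.643445 rad
cos θ = 0.800034, sin θ = 0.599955 (intermediates below are computed at full precision and shown rounded to 5 d.p.)
v1: (0.5,-5) → rotate → (3.39979,-3.70019) → ×s → (4.01855,-4.37363) → (4.02,-4.37)
v2: (2.5,-4.5) → rotate → (4.69988,-2.10027) → ×s → (5.55526,-2.48251) → (5.56,-2.48)
v3: (2.5,3.5) → rotate → (-0.09976,4.30001) → ×s → (-0.11791,5.08261) → (-0.12,5.08)
v4: (0.5,2.5) → rotate → (-1.09987,2.30006) → ×s → (-1.30005,2.71867) → (-1.30,2.72)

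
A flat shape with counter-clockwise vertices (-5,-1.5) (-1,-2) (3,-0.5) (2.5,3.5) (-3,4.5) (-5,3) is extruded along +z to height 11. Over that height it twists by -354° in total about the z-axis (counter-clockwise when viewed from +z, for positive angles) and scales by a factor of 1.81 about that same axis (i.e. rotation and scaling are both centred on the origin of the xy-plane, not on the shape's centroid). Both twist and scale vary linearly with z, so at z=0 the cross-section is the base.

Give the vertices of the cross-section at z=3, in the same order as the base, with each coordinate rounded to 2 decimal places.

t = z/height = 3/11 = 0.272727
s = 1 + (scale-1)·z/height = 1 + (1.81-1)·3/11 = 1.220909
θ = twist·z/height = -354°·3/11 = -96.5455° = -1.685036 rad
cos θ = -0.113991, sin θ = -0.993482 (intermediates below are computed at full precision and shown rounded to 5 d.p.)
v1: (-5,-1.5) → rotate → (-0.92027,5.13840) → ×s → (-1.12356,6.27351) → (-1.12,6.27)
v2: (-1,-2) → rotate → (-1.87297,1.22146) → ×s → (-2.28673,1.49130) → (-2.29,1.49)
v3: (3,-0.5) → rotate → (-0.83872,-2.92345) → ×s → (-1.02399,-3.56927) → (-1.02,-3.57)
v4: (2.5,3.5) → rotate → (3.19221,-2.88267) → ×s → (3.89740,-3.51948) → (3.90,-3.52)
v5: (-3,4.5) → rotate → (4.81264,2.46748) → ×s → (5.87580,3.01257) → (5.88,3.01)
v6: (-5,3) → rotate → (3.55040,4.62543) → ×s → (4.33472,5.64723) → (4.33,5.65)

Cross-section at z=3: (-1.12,6.27) (-2.29,1.49) (-1.02,-3.57) (3.90,-3.52) (5.88,3.01) (4.33,5.65)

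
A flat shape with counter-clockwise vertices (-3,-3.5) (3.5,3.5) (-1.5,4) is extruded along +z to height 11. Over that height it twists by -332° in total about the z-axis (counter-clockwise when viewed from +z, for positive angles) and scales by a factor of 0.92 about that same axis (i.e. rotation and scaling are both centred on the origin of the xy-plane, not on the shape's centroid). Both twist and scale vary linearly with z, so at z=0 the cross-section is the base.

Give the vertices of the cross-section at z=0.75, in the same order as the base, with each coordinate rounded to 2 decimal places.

t = z/height = 0.75/11 = 0.0681818
s = 1 + (scale-1)·z/height = 1 + (0.92-1)·0.75/11 = 0.994545
θ = twist·z/height = -332°·0.75/11 = -22.6364° = -0.395079 rad
cos θ = 0.922966, sin θ = -0.384881 (intermediates below are computed at full precision and shown rounded to 5 d.p.)
v1: (-3,-3.5) → rotate → (-4.11598,-2.07574) → ×s → (-4.09353,-2.06442) → (-4.09,-2.06)
v2: (3.5,3.5) → rotate → (4.57747,1.88330) → ×s → (4.55250,1.87302) → (4.55,1.87)
v3: (-1.5,4) → rotate → (0.15508,4.26919) → ×s → (0.15423,4.24590) → (0.15,4.25)

Cross-section at z=0.75: (-4.09,-2.06) (4.55,1.87) (0.15,4.25)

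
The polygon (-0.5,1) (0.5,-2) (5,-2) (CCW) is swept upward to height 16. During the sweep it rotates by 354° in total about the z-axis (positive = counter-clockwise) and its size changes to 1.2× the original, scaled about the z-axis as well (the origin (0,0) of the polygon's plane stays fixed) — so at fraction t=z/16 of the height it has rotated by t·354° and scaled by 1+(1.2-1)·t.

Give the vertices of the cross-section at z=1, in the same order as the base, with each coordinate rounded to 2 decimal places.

t = z/height = 1/16 = 0.0625
s = 1 + (scale-1)·z/height = 1 + (1.2-1)·1/16 = 1.012500
θ = twist·z/height = 354°·1/16 = 22.1250° = 0.386154 rad
cos θ = 0.926364, sin θ = 0.376629 (intermediates below are computed at full precision and shown rounded to 5 d.p.)
v1: (-0.5,1) → rotate → (-0.83981,0.73805) → ×s → (-0.85031,0.74728) → (-0.85,0.75)
v2: (0.5,-2) → rotate → (1.21644,-1.66441) → ×s → (1.23164,-1.68522) → (1.23,-1.69)
v3: (5,-2) → rotate → (5.38508,0.03041) → ×s → (5.45239,0.03079) → (5.45,0.03)

Cross-section at z=1: (-0.85,0.75) (1.23,-1.69) (5.45,0.03)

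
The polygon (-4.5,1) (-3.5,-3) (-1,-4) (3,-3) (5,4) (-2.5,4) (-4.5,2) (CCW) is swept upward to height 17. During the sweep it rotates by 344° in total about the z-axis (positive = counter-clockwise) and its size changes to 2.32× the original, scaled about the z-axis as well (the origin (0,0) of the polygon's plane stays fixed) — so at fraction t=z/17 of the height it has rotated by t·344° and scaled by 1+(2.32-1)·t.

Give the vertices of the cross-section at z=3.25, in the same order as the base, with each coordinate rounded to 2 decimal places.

t = z/height = 3.25/17 = 0.191176
s = 1 + (scale-1)·z/height = 1 + (2.32-1)·3.25/17 = 1.252353
θ = twist·z/height = 344°·3.25/17 = 65.7647° = 1.147811 rad
cos θ = 0.410485, sin θ = 0.911867 (intermediates below are computed at full precision and shown rounded to 5 d.p.)
v1: (-4.5,1) → rotate → (-2.75905,-3.69292) → ×s → (-3.45530,-4.62484) → (-3.46,-4.62)
v2: (-3.5,-3) → rotate → (1.29891,-4.42299) → ×s → (1.62669,-5.53915) → (1.63,-5.54)
v3: (-1,-4) → rotate → (3.23698,-2.55381) → ×s → (4.05385,-3.19827) → (4.05,-3.20)
v4: (3,-3) → rotate → (3.96706,1.50415) → ×s → (4.96816,1.88372) → (4.97,1.88)
v5: (5,4) → rotate → (-1.59505,6.20128) → ×s → (-1.99756,7.76619) → (-2.00,7.77)
v6: (-2.5,4) → rotate → (-4.67368,-0.63773) → ×s → (-5.85310,-0.79866) → (-5.85,-0.80)
v7: (-4.5,2) → rotate → (-3.67092,-3.28243) → ×s → (-4.59728,-4.11077) → (-4.60,-4.11)

Cross-section at z=3.25: (-3.46,-4.62) (1.63,-5.54) (4.05,-3.20) (4.97,1.88) (-2.00,7.77) (-5.85,-0.80) (-4.60,-4.11)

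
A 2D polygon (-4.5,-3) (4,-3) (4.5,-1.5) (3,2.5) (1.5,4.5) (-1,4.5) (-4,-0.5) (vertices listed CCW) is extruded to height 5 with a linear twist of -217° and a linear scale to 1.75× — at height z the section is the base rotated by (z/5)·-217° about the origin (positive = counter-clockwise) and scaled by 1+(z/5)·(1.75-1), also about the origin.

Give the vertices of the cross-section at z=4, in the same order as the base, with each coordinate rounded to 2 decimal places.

t = z/height = 4/5 = 0.8
s = 1 + (scale-1)·z/height = 1 + (1.75-1)·4/5 = 1.600000
θ = twist·z/height = -217°·4/5 = -173.6000° = -3.029892 rad
cos θ = -0.993768, sin θ = -0.111469 (intermediates below are computed at full precision and shown rounded to 5 d.p.)
v1: (-4.5,-3) → rotate → (4.13755,3.48291) → ×s → (6.62008,5.57266) → (6.62,5.57)
v2: (4,-3) → rotate → (-4.30948,2.53543) → ×s → (-6.89517,4.05668) → (-6.90,4.06)
v3: (4.5,-1.5) → rotate → (-4.63916,0.98904) → ×s → (-7.42265,1.58247) → (-7.42,1.58)
v4: (3,2.5) → rotate → (-2.70263,-2.81883) → ×s → (-4.32421,-4.51012) → (-4.32,-4.51)
v5: (1.5,4.5) → rotate → (-0.98904,-4.63916) → ×s → (-1.58247,-7.42265) → (-1.58,-7.42)
v6: (-1,4.5) → rotate → (1.49538,-4.36049) → ×s → (2.39260,-6.97678) → (2.39,-6.98)
v7: (-4,-0.5) → rotate → (3.91934,0.94276) → ×s → (6.27094,1.50842) → (6.27,1.51)

Cross-section at z=4: (6.62,5.57) (-6.90,4.06) (-7.42,1.58) (-4.32,-4.51) (-1.58,-7.42) (2.39,-6.98) (6.27,1.51)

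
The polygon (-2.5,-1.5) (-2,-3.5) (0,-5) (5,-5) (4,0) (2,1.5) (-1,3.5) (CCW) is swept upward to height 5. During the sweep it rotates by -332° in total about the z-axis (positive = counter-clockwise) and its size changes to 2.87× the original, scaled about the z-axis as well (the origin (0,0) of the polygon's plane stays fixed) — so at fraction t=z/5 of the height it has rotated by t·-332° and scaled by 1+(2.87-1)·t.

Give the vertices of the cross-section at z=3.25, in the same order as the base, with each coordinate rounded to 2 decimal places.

t = z/height = 3.25/5 = 0.65
s = 1 + (scale-1)·z/height = 1 + (2.87-1)·3.25/5 = 2.215500
θ = twist·z/height = -332°·3.25/5 = -215.8000° = -3.766421 rad
cos θ = -0.811064, sin θ = 0.584958 (intermediates below are computed at full precision and shown rounded to 5 d.p.)
v1: (-2.5,-1.5) → rotate → (2.90510,-0.24580) → ×s → (6.43624,-0.54457) → (6.44,-0.54)
v2: (-2,-3.5) → rotate → (3.66948,1.66881) → ×s → (8.12973,3.69724) → (8.13,3.70)
v3: (0,-5) → rotate → (2.92479,4.05532) → ×s → (6.47987,8.98456) → (6.48,8.98)
v4: (5,-5) → rotate → (-1.13053,6.98011) → ×s → (-2.50469,15.46443) → (-2.50,15.46)
v5: (4,0) → rotate → (-3.24426,2.33983) → ×s → (-7.18765,5.18389) → (-7.19,5.18)
v6: (2,1.5) → rotate → (-2.49956,-0.04668) → ×s → (-5.53778,-0.10342) → (-5.54,-0.10)
v7: (-1,3.5) → rotate → (-1.23629,-3.42368) → ×s → (-2.73900,-7.58517) → (-2.74,-7.59)

Cross-section at z=3.25: (6.44,-0.54) (8.13,3.70) (6.48,8.98) (-2.50,15.46) (-7.19,5.18) (-5.54,-0.10) (-2.74,-7.59)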